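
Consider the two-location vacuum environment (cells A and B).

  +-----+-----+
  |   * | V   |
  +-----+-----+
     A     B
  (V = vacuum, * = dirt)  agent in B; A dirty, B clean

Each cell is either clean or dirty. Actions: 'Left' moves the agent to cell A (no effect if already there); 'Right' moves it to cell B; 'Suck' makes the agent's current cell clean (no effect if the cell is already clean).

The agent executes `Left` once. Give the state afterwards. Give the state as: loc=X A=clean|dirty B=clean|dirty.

start: loc=B A=dirty B=clean
Left (#1): loc=A A=dirty B=clean

loc=A A=dirty B=clean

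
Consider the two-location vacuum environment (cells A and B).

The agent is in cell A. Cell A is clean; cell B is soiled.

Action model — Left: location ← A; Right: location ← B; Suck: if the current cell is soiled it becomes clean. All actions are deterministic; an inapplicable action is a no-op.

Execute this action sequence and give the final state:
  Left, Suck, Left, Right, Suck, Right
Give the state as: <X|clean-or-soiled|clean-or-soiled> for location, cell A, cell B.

<B|clean|clean>

[1] after Left: <A|clean|soiled>
[2] after Suck: <A|clean|soiled>
[3] after Left: <A|clean|soiled>
[4] after Right: <B|clean|soiled>
[5] after Suck: <B|clean|clean>
[6] after Right: <B|clean|clean>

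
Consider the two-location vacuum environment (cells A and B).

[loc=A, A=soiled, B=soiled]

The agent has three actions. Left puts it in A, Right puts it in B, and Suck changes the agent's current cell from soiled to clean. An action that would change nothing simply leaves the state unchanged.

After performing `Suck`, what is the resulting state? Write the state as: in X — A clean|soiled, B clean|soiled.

in A — A clean, B soiled

start: in A — A soiled, B soiled
1. Suck → in A — A clean, B soiled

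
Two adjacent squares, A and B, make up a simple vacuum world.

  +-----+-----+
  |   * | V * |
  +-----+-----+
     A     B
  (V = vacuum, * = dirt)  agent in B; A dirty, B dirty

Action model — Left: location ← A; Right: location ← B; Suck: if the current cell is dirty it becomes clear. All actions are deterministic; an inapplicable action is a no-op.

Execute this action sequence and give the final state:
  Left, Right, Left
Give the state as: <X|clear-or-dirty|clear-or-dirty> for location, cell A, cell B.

<A|dirty|dirty>

step 1/3 (Left): <A|dirty|dirty>
step 2/3 (Right): <B|dirty|dirty>
step 3/3 (Left): <A|dirty|dirty>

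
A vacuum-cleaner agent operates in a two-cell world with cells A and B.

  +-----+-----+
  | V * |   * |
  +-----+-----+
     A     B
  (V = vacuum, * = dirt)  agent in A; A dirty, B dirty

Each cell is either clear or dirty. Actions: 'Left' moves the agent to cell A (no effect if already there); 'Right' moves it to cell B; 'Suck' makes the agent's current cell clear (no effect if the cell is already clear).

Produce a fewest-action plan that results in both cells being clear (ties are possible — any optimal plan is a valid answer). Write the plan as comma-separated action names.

Suck, Right, Suck

1. Suck → in A — A clear, B dirty
2. Right → in B — A clear, B dirty
3. Suck → in B — A clear, B clear
min 3: Suck A + move + Suck B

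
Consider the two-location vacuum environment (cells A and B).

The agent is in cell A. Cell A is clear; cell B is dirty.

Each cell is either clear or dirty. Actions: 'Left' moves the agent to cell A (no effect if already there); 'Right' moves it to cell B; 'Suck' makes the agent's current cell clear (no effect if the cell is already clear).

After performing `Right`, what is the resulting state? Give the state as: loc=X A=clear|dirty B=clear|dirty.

start: loc=A A=clear B=dirty
Right (#1): loc=B A=clear B=dirty

loc=B A=clear B=dirty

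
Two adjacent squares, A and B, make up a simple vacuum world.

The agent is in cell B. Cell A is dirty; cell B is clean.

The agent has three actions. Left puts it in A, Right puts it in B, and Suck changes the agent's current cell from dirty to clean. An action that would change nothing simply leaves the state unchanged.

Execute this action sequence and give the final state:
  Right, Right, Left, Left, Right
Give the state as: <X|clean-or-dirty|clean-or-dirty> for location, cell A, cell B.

step 1/5 (Right): <B|dirty|clean>
step 2/5 (Right): <B|dirty|clean>
step 3/5 (Left): <A|dirty|clean>
step 4/5 (Left): <A|dirty|clean>
step 5/5 (Right): <B|dirty|clean>

<B|dirty|clean>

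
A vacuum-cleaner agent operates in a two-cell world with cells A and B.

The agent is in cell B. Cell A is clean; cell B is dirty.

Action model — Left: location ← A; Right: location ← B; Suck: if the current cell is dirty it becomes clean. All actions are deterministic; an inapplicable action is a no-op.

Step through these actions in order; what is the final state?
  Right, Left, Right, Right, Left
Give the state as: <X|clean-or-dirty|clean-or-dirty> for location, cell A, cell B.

<A|clean|dirty>

step 1/5 (Right): <B|clean|dirty>
step 2/5 (Left): <A|clean|dirty>
step 3/5 (Right): <B|clean|dirty>
step 4/5 (Right): <B|clean|dirty>
step 5/5 (Left): <A|clean|dirty>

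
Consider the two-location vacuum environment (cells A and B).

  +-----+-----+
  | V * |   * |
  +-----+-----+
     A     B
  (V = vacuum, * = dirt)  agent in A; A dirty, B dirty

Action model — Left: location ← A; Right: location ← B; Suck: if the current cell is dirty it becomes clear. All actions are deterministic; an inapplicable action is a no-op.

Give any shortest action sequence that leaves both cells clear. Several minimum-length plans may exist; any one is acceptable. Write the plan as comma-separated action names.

Suck (#1): <A|clear|dirty>
Right (#2): <B|clear|dirty>
Suck (#3): <B|clear|clear>
min 3: Suck A + move + Suck B

Suck, Right, Suck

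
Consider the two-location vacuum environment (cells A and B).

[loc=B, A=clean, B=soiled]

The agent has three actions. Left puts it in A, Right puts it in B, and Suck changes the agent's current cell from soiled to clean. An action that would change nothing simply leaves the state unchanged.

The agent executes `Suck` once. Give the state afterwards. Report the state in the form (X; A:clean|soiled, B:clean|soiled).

(B; A:clean, B:clean)

start: (B; A:clean, B:soiled)
1. Suck → (B; A:clean, B:clean)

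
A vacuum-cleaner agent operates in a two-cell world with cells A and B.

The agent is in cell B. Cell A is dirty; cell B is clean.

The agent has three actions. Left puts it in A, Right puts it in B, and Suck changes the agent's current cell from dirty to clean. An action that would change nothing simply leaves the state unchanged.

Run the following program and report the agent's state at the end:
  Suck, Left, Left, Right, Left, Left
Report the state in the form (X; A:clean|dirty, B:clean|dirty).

(A; A:dirty, B:clean)

step 1/6 (Suck): (B; A:dirty, B:clean)
step 2/6 (Left): (A; A:dirty, B:clean)
step 3/6 (Left): (A; A:dirty, B:clean)
step 4/6 (Right): (B; A:dirty, B:clean)
step 5/6 (Left): (A; A:dirty, B:clean)
step 6/6 (Left): (A; A:dirty, B:clean)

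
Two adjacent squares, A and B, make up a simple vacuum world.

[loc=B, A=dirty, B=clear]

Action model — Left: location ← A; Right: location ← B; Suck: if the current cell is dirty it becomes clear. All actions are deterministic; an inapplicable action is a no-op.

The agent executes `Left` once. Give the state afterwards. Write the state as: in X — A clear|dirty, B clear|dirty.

in A — A dirty, B clear

start: in B — A dirty, B clear
Left (#1): in A — A dirty, B clear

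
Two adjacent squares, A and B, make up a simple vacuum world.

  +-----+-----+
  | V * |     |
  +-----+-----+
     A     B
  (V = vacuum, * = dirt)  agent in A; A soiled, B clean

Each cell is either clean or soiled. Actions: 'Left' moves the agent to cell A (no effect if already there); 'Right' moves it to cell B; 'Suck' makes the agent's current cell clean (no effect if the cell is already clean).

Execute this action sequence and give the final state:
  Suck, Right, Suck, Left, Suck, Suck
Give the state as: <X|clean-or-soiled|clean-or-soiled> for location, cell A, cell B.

t=1 Suck ⇒ <A|clean|clean>
t=2 Right ⇒ <B|clean|clean>
t=3 Suck ⇒ <B|clean|clean>
t=4 Left ⇒ <A|clean|clean>
t=5 Suck ⇒ <A|clean|clean>
t=6 Suck ⇒ <A|clean|clean>

<A|clean|clean>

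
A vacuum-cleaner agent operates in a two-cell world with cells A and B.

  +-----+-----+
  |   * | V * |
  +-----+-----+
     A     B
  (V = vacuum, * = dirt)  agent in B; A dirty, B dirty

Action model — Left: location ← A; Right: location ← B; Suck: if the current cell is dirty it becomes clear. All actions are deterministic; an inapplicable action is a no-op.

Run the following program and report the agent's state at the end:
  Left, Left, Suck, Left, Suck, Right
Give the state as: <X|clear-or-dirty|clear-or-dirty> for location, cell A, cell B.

<B|clear|dirty>

Left (#1): <A|dirty|dirty>
Left (#2): <A|dirty|dirty>
Suck (#3): <A|clear|dirty>
Left (#4): <A|clear|dirty>
Suck (#5): <A|clear|dirty>
Right (#6): <B|clear|dirty>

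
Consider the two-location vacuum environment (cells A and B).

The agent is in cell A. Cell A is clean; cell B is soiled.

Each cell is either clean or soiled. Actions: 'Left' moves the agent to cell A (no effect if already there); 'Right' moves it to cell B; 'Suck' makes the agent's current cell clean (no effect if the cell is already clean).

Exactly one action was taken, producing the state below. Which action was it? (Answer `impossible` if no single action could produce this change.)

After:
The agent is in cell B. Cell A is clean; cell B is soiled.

try  Left: loc=A A=clean B=soiled
try Right: loc=B A=clean B=soiled  ← match
try  Suck: loc=A A=clean B=soiled

Right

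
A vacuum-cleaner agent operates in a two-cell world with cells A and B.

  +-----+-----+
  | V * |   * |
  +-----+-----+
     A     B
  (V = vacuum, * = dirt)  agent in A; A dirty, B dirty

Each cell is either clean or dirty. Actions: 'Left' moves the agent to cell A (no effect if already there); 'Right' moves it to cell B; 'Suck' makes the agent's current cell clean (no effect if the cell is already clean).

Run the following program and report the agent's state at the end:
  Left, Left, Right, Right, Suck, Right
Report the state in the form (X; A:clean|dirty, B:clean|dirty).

1) do Left; now (A; A:dirty, B:dirty)
2) do Left; now (A; A:dirty, B:dirty)
3) do Right; now (B; A:dirty, B:dirty)
4) do Right; now (B; A:dirty, B:dirty)
5) do Suck; now (B; A:dirty, B:clean)
6) do Right; now (B; A:dirty, B:clean)

(B; A:dirty, B:clean)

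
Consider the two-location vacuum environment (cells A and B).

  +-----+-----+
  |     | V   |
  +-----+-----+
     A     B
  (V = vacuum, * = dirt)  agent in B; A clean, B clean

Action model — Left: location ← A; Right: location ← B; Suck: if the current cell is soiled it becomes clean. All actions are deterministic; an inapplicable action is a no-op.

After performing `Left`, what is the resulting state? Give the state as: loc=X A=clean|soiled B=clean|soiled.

loc=A A=clean B=clean

start: loc=B A=clean B=clean
step 1/1 (Left): loc=A A=clean B=clean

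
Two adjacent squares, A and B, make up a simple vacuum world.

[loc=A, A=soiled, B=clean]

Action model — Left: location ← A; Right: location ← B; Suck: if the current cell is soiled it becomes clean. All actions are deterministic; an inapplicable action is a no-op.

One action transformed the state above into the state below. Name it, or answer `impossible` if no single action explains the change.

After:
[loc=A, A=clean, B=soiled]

impossible

try  Left: <A|soiled|clean>
try Right: <B|soiled|clean>
try  Suck: <A|clean|clean>
no single action produces the after-state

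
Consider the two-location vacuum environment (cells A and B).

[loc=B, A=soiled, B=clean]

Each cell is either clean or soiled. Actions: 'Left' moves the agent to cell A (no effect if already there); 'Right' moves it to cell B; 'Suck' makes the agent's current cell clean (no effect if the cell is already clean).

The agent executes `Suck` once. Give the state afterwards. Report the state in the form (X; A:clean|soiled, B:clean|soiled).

(B; A:soiled, B:clean)

start: (B; A:soiled, B:clean)
Suck (#1): (B; A:soiled, B:clean)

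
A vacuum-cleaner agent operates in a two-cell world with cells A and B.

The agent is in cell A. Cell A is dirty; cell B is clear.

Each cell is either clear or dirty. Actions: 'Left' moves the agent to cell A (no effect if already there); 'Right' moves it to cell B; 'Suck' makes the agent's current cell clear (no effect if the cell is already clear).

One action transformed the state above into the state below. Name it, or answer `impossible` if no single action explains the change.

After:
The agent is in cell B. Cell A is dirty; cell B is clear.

Right

try  Left: (A; A:dirty, B:clear)
try Right: (B; A:dirty, B:clear)  ← match
try  Suck: (A; A:clear, B:clear)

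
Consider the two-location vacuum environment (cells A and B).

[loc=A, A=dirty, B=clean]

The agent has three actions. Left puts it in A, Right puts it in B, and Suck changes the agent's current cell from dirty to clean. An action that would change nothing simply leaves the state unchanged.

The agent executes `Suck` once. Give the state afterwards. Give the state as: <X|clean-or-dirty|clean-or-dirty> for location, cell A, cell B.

start: <A|dirty|clean>
step 1/1 (Suck): <A|clean|clean>

<A|clean|clean>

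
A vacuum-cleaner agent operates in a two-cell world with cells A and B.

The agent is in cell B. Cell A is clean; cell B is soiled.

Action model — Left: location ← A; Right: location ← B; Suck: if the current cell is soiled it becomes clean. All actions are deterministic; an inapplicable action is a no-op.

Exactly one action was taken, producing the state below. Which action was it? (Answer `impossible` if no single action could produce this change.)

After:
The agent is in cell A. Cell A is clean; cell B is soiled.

Left

try  Left: loc=A A=clean B=soiled  ← match
try Right: loc=B A=clean B=soiled
try  Suck: loc=B A=clean B=clean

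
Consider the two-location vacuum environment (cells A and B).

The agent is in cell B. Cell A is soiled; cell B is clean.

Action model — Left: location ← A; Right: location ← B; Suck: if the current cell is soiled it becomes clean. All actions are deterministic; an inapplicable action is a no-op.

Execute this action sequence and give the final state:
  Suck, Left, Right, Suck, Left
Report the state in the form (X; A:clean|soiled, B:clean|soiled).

step 1/5 (Suck): (B; A:soiled, B:clean)
step 2/5 (Left): (A; A:soiled, B:clean)
step 3/5 (Right): (B; A:soiled, B:clean)
step 4/5 (Suck): (B; A:soiled, B:clean)
step 5/5 (Left): (A; A:soiled, B:clean)

(A; A:soiled, B:clean)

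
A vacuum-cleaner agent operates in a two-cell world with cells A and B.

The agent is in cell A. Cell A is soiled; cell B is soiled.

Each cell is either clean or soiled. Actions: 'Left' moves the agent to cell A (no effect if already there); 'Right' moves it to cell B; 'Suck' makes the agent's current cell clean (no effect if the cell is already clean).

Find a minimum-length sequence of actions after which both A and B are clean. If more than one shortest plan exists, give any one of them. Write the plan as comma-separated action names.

Suck, Right, Suck

1) do Suck; now in A — A clean, B soiled
2) do Right; now in B — A clean, B soiled
3) do Suck; now in B — A clean, B clean
min 3: Suck A + move + Suck B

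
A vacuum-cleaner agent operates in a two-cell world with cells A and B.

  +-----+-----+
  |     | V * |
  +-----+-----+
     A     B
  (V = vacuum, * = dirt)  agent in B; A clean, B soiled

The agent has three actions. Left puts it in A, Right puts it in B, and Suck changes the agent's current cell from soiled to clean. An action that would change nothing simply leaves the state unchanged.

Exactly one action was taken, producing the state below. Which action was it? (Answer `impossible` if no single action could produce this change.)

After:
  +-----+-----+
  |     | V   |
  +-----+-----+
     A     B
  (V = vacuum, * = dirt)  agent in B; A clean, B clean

try  Left: in A — A clean, B soiled
try Right: in B — A clean, B soiled
try  Suck: in B — A clean, B clean  ← match

Suck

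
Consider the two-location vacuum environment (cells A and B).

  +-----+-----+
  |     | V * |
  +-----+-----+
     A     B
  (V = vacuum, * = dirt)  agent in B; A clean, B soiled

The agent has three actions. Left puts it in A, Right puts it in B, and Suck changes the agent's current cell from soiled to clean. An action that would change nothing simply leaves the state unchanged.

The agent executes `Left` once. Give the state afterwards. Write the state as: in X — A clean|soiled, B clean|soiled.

in A — A clean, B soiled

start: in B — A clean, B soiled
step 1/1 (Left): in A — A clean, B soiled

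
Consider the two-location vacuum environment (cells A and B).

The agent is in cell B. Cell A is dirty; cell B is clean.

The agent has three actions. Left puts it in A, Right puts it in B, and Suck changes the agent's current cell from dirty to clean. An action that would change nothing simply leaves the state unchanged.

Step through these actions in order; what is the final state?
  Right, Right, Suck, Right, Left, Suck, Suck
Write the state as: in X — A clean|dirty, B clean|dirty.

in A — A clean, B clean

1. Right → in B — A dirty, B clean
2. Right → in B — A dirty, B clean
3. Suck → in B — A dirty, B clean
4. Right → in B — A dirty, B clean
5. Left → in A — A dirty, B clean
6. Suck → in A — A clean, B clean
7. Suck → in A — A clean, B clean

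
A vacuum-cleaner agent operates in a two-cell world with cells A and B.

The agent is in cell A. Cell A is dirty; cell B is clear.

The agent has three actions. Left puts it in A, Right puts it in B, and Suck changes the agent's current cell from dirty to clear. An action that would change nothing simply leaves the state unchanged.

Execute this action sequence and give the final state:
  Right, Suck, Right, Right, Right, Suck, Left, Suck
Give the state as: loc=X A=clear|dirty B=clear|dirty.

loc=A A=clear B=clear

step 1/8 (Right): loc=B A=dirty B=clear
step 2/8 (Suck): loc=B A=dirty B=clear
step 3/8 (Right): loc=B A=dirty B=clear
step 4/8 (Right): loc=B A=dirty B=clear
step 5/8 (Right): loc=B A=dirty B=clear
step 6/8 (Suck): loc=B A=dirty B=clear
step 7/8 (Left): loc=A A=dirty B=clear
step 8/8 (Suck): loc=A A=clear B=clear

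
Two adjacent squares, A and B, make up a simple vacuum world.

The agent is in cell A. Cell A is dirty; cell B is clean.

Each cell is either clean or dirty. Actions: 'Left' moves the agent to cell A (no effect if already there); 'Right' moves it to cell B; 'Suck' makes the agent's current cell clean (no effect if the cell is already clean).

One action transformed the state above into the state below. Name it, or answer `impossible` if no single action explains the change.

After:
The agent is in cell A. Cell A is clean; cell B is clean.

try  Left: <A|dirty|clean>
try Right: <B|dirty|clean>
try  Suck: <A|clean|clean>  ← match

Suck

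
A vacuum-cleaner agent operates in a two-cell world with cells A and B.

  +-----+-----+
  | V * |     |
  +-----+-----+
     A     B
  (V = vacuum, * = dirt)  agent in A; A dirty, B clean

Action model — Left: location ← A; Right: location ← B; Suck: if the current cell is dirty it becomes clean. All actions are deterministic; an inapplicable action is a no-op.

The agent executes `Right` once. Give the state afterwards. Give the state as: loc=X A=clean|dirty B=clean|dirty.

loc=B A=dirty B=clean

start: loc=A A=dirty B=clean
[1] after Right: loc=B A=dirty B=clean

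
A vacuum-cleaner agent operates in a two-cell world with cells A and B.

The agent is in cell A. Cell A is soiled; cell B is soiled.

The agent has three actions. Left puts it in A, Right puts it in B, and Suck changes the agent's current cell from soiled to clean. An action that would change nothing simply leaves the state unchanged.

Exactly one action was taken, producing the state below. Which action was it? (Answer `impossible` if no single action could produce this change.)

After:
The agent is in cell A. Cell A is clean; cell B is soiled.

try  Left: (A; A:soiled, B:soiled)
try Right: (B; A:soiled, B:soiled)
try  Suck: (A; A:clean, B:soiled)  ← match

Suck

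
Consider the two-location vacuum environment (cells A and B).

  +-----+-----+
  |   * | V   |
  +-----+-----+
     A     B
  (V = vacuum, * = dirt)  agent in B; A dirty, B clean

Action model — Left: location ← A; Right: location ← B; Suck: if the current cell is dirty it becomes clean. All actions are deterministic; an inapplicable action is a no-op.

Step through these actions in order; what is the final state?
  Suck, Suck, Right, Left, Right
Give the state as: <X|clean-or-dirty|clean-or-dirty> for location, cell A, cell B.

step 1/5 (Suck): <B|dirty|clean>
step 2/5 (Suck): <B|dirty|clean>
step 3/5 (Right): <B|dirty|clean>
step 4/5 (Left): <A|dirty|clean>
step 5/5 (Right): <B|dirty|clean>

<B|dirty|clean>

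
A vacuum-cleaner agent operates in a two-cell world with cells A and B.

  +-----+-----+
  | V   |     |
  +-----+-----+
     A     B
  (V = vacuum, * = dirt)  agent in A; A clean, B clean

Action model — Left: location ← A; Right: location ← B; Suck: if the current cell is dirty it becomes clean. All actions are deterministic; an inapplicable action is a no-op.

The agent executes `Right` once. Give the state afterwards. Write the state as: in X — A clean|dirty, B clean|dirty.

start: in A — A clean, B clean
step 1/1 (Right): in B — A clean, B clean

in B — A clean, B clean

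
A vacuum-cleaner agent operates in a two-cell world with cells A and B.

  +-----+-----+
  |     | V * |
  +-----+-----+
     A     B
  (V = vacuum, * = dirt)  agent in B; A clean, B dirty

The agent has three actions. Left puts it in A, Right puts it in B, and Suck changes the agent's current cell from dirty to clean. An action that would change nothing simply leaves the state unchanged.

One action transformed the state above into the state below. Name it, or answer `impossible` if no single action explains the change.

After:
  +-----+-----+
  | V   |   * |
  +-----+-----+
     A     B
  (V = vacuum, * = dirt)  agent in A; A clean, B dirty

try  Left: loc=A A=clean B=dirty  ← match
try Right: loc=B A=clean B=dirty
try  Suck: loc=B A=clean B=clean

Left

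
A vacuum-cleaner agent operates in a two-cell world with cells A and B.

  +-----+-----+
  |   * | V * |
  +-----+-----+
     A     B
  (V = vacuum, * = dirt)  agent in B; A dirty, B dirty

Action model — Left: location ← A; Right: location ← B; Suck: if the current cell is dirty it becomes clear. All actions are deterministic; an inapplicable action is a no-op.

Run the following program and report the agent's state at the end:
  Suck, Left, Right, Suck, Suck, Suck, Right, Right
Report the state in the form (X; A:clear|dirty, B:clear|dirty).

(B; A:dirty, B:clear)

1. Suck → (B; A:dirty, B:clear)
2. Left → (A; A:dirty, B:clear)
3. Right → (B; A:dirty, B:clear)
4. Suck → (B; A:dirty, B:clear)
5. Suck → (B; A:dirty, B:clear)
6. Suck → (B; A:dirty, B:clear)
7. Right → (B; A:dirty, B:clear)
8. Right → (B; A:dirty, B:clear)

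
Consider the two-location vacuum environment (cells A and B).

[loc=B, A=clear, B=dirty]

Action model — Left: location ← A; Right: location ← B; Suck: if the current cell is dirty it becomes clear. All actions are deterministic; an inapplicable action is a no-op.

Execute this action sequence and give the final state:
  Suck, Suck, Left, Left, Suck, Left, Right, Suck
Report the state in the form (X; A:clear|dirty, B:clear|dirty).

1) do Suck; now (B; A:clear, B:clear)
2) do Suck; now (B; A:clear, B:clear)
3) do Left; now (A; A:clear, B:clear)
4) do Left; now (A; A:clear, B:clear)
5) do Suck; now (A; A:clear, B:clear)
6) do Left; now (A; A:clear, B:clear)
7) do Right; now (B; A:clear, B:clear)
8) do Suck; now (B; A:clear, B:clear)

(B; A:clear, B:clear)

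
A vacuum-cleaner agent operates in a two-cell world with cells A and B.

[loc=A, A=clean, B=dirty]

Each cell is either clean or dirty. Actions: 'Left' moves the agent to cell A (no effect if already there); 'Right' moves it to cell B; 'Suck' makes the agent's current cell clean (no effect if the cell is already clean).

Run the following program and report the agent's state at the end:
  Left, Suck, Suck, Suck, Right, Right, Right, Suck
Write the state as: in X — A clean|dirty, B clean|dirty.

t=1 Left ⇒ in A — A clean, B dirty
t=2 Suck ⇒ in A — A clean, B dirty
t=3 Suck ⇒ in A — A clean, B dirty
t=4 Suck ⇒ in A — A clean, B dirty
t=5 Right ⇒ in B — A clean, B dirty
t=6 Right ⇒ in B — A clean, B dirty
t=7 Right ⇒ in B — A clean, B dirty
t=8 Suck ⇒ in B — A clean, B clean

in B — A clean, B clean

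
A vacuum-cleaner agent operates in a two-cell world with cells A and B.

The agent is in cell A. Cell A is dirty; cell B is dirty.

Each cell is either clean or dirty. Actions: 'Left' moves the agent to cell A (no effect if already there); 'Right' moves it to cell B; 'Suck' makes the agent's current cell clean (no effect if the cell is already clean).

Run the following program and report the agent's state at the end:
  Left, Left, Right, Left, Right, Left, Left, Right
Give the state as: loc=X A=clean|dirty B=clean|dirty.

loc=B A=dirty B=dirty

Left (#1): loc=A A=dirty B=dirty
Left (#2): loc=A A=dirty B=dirty
Right (#3): loc=B A=dirty B=dirty
Left (#4): loc=A A=dirty B=dirty
Right (#5): loc=B A=dirty B=dirty
Left (#6): loc=A A=dirty B=dirty
Left (#7): loc=A A=dirty B=dirty
Right (#8): loc=B A=dirty B=dirty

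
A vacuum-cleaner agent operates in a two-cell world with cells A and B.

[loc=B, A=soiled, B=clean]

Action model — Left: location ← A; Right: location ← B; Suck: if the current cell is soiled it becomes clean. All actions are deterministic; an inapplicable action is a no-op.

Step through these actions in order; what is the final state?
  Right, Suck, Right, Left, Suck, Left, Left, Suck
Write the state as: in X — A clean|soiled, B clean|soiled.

in A — A clean, B clean

1. Right → in B — A soiled, B clean
2. Suck → in B — A soiled, B clean
3. Right → in B — A soiled, B clean
4. Left → in A — A soiled, B clean
5. Suck → in A — A clean, B clean
6. Left → in A — A clean, B clean
7. Left → in A — A clean, B clean
8. Suck → in A — A clean, B clean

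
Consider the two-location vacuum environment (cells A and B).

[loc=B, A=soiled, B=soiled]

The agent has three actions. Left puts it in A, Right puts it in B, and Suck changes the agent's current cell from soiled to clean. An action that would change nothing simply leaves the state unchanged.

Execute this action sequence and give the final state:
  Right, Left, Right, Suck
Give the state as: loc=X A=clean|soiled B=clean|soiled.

1. Right → loc=B A=soiled B=soiled
2. Left → loc=A A=soiled B=soiled
3. Right → loc=B A=soiled B=soiled
4. Suck → loc=B A=soiled B=clean

loc=B A=soiled B=clean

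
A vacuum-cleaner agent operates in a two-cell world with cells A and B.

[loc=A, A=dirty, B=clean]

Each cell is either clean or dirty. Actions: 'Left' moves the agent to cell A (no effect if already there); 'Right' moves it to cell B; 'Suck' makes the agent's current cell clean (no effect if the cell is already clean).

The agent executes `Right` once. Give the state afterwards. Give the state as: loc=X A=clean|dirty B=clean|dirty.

start: loc=A A=dirty B=clean
1. Right → loc=B A=dirty B=clean

loc=B A=dirty B=clean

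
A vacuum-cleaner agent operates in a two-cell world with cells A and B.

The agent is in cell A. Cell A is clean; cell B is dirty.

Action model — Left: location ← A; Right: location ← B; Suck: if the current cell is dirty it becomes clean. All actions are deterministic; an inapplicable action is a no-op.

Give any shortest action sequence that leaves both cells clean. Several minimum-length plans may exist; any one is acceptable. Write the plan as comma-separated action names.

1. Right → (B; A:clean, B:dirty)
2. Suck → (B; A:clean, B:clean)
min 2: go B then Suck

Right, Suck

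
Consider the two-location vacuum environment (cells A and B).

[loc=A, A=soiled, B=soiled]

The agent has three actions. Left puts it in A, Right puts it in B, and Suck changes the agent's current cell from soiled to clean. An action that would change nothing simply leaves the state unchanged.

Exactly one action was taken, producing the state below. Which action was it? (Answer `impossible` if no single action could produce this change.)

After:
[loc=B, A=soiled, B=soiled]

try  Left: loc=A A=soiled B=soiled
try Right: loc=B A=soiled B=soiled  ← match
try  Suck: loc=A A=clean B=soiled

Right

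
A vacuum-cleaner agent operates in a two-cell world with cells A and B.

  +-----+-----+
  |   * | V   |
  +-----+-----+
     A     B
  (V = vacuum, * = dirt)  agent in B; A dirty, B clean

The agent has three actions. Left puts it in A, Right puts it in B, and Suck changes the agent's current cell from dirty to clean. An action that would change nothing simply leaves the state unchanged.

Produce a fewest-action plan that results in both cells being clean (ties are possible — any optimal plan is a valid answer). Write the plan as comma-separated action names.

1. Left → (A; A:dirty, B:clean)
2. Suck → (A; A:clean, B:clean)
min 2: go A then Suck

Left, Suck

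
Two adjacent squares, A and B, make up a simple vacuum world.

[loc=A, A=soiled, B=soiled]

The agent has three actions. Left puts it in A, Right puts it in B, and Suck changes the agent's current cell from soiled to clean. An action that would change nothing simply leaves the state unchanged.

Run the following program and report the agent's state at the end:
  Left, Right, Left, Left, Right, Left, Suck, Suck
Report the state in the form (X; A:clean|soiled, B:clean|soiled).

[1] after Left: (A; A:soiled, B:soiled)
[2] after Right: (B; A:soiled, B:soiled)
[3] after Left: (A; A:soiled, B:soiled)
[4] after Left: (A; A:soiled, B:soiled)
[5] after Right: (B; A:soiled, B:soiled)
[6] after Left: (A; A:soiled, B:soiled)
[7] after Suck: (A; A:clean, B:soiled)
[8] after Suck: (A; A:clean, B:soiled)

(A; A:clean, B:soiled)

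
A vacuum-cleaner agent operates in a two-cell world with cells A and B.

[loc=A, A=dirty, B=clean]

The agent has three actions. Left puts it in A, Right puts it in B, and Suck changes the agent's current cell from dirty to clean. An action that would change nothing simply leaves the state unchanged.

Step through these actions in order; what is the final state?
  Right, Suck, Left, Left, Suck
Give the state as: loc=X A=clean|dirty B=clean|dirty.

loc=A A=clean B=clean

[1] after Right: loc=B A=dirty B=clean
[2] after Suck: loc=B A=dirty B=clean
[3] after Left: loc=A A=dirty B=clean
[4] after Left: loc=A A=dirty B=clean
[5] after Suck: loc=A A=clean B=clean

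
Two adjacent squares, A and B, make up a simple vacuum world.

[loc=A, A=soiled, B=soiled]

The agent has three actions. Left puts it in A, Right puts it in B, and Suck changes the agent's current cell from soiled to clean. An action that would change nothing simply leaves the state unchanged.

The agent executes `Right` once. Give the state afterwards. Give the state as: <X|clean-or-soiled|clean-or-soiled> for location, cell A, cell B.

start: <A|soiled|soiled>
Right (#1): <B|soiled|soiled>

<B|soiled|soiled>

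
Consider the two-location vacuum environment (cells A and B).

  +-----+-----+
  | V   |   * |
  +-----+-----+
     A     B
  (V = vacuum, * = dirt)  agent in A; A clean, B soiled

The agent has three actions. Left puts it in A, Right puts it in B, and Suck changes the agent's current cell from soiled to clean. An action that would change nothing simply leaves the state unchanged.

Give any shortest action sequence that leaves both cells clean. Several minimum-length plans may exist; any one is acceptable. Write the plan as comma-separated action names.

1. Right → <B|clean|soiled>
2. Suck → <B|clean|clean>
min 2: go B then Suck

Right, Suck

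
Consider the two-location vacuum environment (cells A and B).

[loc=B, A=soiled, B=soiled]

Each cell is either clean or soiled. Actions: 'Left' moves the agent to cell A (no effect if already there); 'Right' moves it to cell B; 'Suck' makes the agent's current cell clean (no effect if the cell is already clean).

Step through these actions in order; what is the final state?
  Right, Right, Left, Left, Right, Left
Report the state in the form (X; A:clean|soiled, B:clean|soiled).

step 1/6 (Right): (B; A:soiled, B:soiled)
step 2/6 (Right): (B; A:soiled, B:soiled)
step 3/6 (Left): (A; A:soiled, B:soiled)
step 4/6 (Left): (A; A:soiled, B:soiled)
step 5/6 (Right): (B; A:soiled, B:soiled)
step 6/6 (Left): (A; A:soiled, B:soiled)

(A; A:soiled, B:soiled)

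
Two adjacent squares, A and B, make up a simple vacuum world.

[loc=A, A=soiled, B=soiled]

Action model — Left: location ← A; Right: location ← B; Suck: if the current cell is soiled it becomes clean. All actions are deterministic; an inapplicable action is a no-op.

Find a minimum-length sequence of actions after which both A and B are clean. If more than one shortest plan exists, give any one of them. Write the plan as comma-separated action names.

Suck, Right, Suck

Suck (#1): in A — A clean, B soiled
Right (#2): in B — A clean, B soiled
Suck (#3): in B — A clean, B clean
min 3: Suck A + move + Suck B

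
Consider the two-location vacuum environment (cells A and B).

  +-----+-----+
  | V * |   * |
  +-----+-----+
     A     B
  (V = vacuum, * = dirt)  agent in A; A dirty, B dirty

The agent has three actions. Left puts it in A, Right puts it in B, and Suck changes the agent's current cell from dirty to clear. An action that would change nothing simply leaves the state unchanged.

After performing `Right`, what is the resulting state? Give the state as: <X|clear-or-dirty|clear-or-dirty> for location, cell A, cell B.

<B|dirty|dirty>

start: <A|dirty|dirty>
Right (#1): <B|dirty|dirty>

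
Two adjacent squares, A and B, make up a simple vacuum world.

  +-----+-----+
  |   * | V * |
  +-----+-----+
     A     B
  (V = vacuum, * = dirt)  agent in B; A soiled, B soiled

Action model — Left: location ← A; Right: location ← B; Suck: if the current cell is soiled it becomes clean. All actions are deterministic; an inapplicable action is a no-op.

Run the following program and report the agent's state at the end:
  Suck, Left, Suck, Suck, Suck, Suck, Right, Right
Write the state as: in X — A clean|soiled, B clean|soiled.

in B — A clean, B clean

1) do Suck; now in B — A soiled, B clean
2) do Left; now in A — A soiled, B clean
3) do Suck; now in A — A clean, B clean
4) do Suck; now in A — A clean, B clean
5) do Suck; now in A — A clean, B clean
6) do Suck; now in A — A clean, B clean
7) do Right; now in B — A clean, B clean
8) do Right; now in B — A clean, B clean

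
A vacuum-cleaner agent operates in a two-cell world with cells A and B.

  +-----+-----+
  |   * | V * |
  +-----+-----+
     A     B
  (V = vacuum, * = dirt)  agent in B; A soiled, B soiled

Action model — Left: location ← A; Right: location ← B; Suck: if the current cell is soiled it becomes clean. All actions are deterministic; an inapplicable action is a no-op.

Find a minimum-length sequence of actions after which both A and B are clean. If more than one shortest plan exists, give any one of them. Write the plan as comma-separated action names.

Suck, Left, Suck

1. Suck → <B|soiled|clean>
2. Left → <A|soiled|clean>
3. Suck → <A|clean|clean>
min 3: Suck B + move + Suck A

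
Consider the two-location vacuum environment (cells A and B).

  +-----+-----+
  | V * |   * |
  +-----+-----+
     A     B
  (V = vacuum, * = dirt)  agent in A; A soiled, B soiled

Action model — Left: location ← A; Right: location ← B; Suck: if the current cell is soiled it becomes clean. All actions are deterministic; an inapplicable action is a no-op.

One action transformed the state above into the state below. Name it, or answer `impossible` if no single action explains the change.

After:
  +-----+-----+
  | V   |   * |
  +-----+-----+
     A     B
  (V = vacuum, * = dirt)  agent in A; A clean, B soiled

Suck

try  Left: (A; A:soiled, B:soiled)
try Right: (B; A:soiled, B:soiled)
try  Suck: (A; A:clean, B:soiled)  ← match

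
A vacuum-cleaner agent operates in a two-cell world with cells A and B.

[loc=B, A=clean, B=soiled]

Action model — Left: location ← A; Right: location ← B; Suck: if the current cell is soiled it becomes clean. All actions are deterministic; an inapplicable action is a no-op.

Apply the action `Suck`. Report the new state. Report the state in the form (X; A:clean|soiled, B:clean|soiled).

start: (B; A:clean, B:soiled)
[1] after Suck: (B; A:clean, B:clean)

(B; A:clean, B:clean)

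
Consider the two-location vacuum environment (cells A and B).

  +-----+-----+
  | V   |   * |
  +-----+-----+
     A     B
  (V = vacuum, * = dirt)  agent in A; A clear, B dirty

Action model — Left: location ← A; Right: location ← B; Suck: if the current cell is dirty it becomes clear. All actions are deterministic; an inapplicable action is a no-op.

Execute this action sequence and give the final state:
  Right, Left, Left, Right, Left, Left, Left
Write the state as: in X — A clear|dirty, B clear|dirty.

[1] after Right: in B — A clear, B dirty
[2] after Left: in A — A clear, B dirty
[3] after Left: in A — A clear, B dirty
[4] after Right: in B — A clear, B dirty
[5] after Left: in A — A clear, B dirty
[6] after Left: in A — A clear, B dirty
[7] after Left: in A — A clear, B dirty

in A — A clear, B dirty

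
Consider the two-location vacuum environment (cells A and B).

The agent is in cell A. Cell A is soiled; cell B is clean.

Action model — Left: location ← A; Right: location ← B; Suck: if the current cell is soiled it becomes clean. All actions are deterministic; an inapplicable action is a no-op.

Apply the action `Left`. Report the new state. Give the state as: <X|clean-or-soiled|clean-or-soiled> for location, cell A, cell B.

start: <A|soiled|clean>
1) do Left; now <A|soiled|clean>

<A|soiled|clean>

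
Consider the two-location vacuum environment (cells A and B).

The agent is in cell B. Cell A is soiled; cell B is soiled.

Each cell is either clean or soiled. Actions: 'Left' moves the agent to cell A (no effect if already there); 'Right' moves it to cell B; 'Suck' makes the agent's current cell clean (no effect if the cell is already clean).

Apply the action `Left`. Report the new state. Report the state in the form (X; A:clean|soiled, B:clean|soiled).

(A; A:soiled, B:soiled)

start: (B; A:soiled, B:soiled)
Left (#1): (A; A:soiled, B:soiled)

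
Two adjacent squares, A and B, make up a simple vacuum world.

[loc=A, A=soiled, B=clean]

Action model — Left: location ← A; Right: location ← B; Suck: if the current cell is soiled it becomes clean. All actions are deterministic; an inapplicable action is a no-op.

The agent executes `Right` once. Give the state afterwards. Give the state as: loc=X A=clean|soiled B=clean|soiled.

loc=B A=soiled B=clean

start: loc=A A=soiled B=clean
Right (#1): loc=B A=soiled B=clean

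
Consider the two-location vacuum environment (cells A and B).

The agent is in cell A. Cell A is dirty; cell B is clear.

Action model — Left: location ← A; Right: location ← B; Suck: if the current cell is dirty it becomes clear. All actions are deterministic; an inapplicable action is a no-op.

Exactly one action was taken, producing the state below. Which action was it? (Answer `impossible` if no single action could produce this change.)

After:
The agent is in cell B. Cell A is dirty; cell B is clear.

Right

try  Left: <A|dirty|clear>
try Right: <B|dirty|clear>  ← match
try  Suck: <A|clear|clear>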